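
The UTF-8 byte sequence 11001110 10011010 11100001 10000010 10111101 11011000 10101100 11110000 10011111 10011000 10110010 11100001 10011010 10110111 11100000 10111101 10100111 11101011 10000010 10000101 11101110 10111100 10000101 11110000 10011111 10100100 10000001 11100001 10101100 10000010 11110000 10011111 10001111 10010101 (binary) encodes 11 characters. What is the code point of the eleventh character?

Offset 0: leading byte 0xCE = 11001110 → 2-byte char #1 = CE 9A.
Offset 2: leading byte 0xE1 = 11100001 → 3-byte char #2 = E1 82 BD.
Offset 5: leading byte 0xD8 = 11011000 → 2-byte char #3 = D8 AC.
Offset 7: leading byte 0xF0 = 11110000 → 4-byte char #4 = F0 9F 98 B2.
Offset 11: leading byte 0xE1 = 11100001 → 3-byte char #5 = E1 9A B7.
Offset 14: leading byte 0xE0 = 11100000 → 3-byte char #6 = E0 BD A7.
Offset 17: leading byte 0xEB = 11101011 → 3-byte char #7 = EB 82 85.
Offset 20: leading byte 0xEE = 11101110 → 3-byte char #8 = EE BC 85.
Offset 23: leading byte 0xF0 = 11110000 → 4-byte char #9 = F0 9F A4 81.
Offset 27: leading byte 0xE1 = 11100001 → 3-byte char #10 = E1 AC 82.
Offset 30: leading byte 0xF0 = 11110000 → 4-byte char #11 = F0 9F 8F 95.
Leading byte 0xF0 = 11110000 matches 11110xxx → 4-byte sequence.
Byte 1: 0xF0 = 11110000, payload 000 (3 bits).
Byte 2: 0x9F = 10011111 (10xxxxxx ✓), payload 011111.
Byte 3: 0x8F = 10001111 (10xxxxxx ✓), payload 001111.
Byte 4: 0x95 = 10010101 (10xxxxxx ✓), payload 010101.
Concatenate: 000011111001111010101 = 0x1F3D5 (21 bits → U+1F3D5).

U+1F3D5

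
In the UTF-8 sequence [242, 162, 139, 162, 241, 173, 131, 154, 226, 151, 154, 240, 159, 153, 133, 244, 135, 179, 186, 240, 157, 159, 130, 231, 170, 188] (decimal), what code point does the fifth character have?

Offset 0: leading byte 0xF2 = 11110010 → 4-byte char #1 = F2 A2 8B A2.
Offset 4: leading byte 0xF1 = 11110001 → 4-byte char #2 = F1 AD 83 9A.
Offset 8: leading byte 0xE2 = 11100010 → 3-byte char #3 = E2 97 9A.
Offset 11: leading byte 0xF0 = 11110000 → 4-byte char #4 = F0 9F 99 85.
Offset 15: leading byte 0xF4 = 11110100 → 4-byte char #5 = F4 87 B3 BA.
Leading byte 0xF4 = 11110100 matches 11110xxx → 4-byte sequence.
Byte 1: 0xF4 = 11110100, payload 100 (3 bits).
Byte 2: 0x87 = 10000111 (10xxxxxx ✓), payload 000111.
Byte 3: 0xB3 = 10110011 (10xxxxxx ✓), payload 110011.
Byte 4: 0xBA = 10111010 (10xxxxxx ✓), payload 111010.
Concatenate: 100000111110011111010 = 0x107CFA (21 bits → U+107CFA).

U+107CFA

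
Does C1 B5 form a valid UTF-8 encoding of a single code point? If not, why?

invalid (overlong encoding)

Leading byte 0xC1 = 11000001 → 2-byte form.
Continuation bytes all match 10xxxxxx. Payload decodes to 0x75.
But 0x75 < 0x80, the minimum for a 2-byte sequence — this is an overlong encoding.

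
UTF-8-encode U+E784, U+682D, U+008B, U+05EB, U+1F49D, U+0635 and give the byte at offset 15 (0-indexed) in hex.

U+E784 → 3-byte form EE 9E 84 at offsets 0–2.
U+682D → 3-byte form E6 A0 AD at offsets 3–5.
U+008B → 2-byte form C2 8B at offsets 6–7.
U+05EB → 2-byte form D7 AB at offsets 8–9.
U+1F49D → 4-byte form F0 9F 92 9D at offsets 10–13.
U+0635 → 2-byte form D8 B5 at offsets 14–15.
Offset 15 falls in char 6's range; it's byte 2 of D8 B5 = 0xB5.

0xB5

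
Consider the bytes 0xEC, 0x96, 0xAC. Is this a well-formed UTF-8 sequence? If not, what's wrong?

Leading byte 0xEC = 11101100 → 3-byte form.
Continuation bytes 0x96=10010110, 0xAC=10101100 all match 10xxxxxx.
Decoded value 0xC5AC is ≥ 0x800 (shortest form) and not a surrogate.

valid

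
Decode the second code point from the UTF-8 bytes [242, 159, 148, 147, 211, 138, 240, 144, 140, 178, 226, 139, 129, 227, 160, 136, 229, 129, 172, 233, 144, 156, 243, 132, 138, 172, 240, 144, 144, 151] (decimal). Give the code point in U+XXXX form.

Offset 0: leading byte 0xF2 = 11110010 → 4-byte char #1 = F2 9F 94 93.
Offset 4: leading byte 0xD3 = 11010011 → 2-byte char #2 = D3 8A.
Leading byte 0xD3 = 11010011 matches 110xxxxx → 2-byte sequence.
Byte 1: 0xD3 = 11010011, payload 10011 (5 bits).
Byte 2: 0x8A = 10001010 (10xxxxxx ✓), payload 001010.
Concatenate: 10011001010 = 0x4CA (11 bits → U+04CA).

U+04CA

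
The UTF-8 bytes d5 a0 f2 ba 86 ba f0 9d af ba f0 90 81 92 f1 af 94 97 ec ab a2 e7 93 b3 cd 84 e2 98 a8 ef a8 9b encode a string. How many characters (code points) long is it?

10

Byte at offset 0: 0xD5 = 11010101 → 2-byte char (#1). Advance 2.
Byte at offset 2: 0xF2 = 11110010 → 4-byte char (#2). Advance 4.
Byte at offset 6: 0xF0 = 11110000 → 4-byte char (#3). Advance 4.
Byte at offset 10: 0xF0 = 11110000 → 4-byte char (#4). Advance 4.
Byte at offset 14: 0xF1 = 11110001 → 4-byte char (#5). Advance 4.
Byte at offset 18: 0xEC = 11101100 → 3-byte char (#6). Advance 3.
Byte at offset 21: 0xE7 = 11100111 → 3-byte char (#7). Advance 3.
Byte at offset 24: 0xCD = 11001101 → 2-byte char (#8). Advance 2.
Byte at offset 26: 0xE2 = 11100010 → 3-byte char (#9). Advance 3.
Byte at offset 29: 0xEF = 11101111 → 3-byte char (#10). Advance 3.
Reached end at offset 32 after 10 code points.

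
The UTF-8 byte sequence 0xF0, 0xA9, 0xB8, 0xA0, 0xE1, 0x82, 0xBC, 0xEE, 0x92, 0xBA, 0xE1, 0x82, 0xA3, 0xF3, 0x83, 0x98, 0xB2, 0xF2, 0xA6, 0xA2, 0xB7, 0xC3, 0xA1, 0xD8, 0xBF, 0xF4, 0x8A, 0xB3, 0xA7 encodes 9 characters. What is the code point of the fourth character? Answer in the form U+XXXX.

Offset 0: leading byte 0xF0 = 11110000 → 4-byte char #1 = F0 A9 B8 A0.
Offset 4: leading byte 0xE1 = 11100001 → 3-byte char #2 = E1 82 BC.
Offset 7: leading byte 0xEE = 11101110 → 3-byte char #3 = EE 92 BA.
Offset 10: leading byte 0xE1 = 11100001 → 3-byte char #4 = E1 82 A3.
Leading byte 0xE1 = 11100001 matches 1110xxxx → 3-byte sequence.
Byte 1: 0xE1 = 11100001, payload 0001 (4 bits).
Byte 2: 0x82 = 10000010 (10xxxxxx ✓), payload 000010.
Byte 3: 0xA3 = 10100011 (10xxxxxx ✓), payload 100011.
Concatenate: 0001000010100011 = 0x10A3 (16 bits → U+10A3).

U+10A3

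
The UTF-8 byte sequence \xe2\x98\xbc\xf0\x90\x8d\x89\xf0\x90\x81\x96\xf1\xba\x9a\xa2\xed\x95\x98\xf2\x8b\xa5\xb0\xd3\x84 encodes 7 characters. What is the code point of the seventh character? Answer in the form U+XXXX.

U+04C4

Offset 0: leading byte 0xE2 = 11100010 → 3-byte char #1 = E2 98 BC.
Offset 3: leading byte 0xF0 = 11110000 → 4-byte char #2 = F0 90 8D 89.
Offset 7: leading byte 0xF0 = 11110000 → 4-byte char #3 = F0 90 81 96.
Offset 11: leading byte 0xF1 = 11110001 → 4-byte char #4 = F1 BA 9A A2.
Offset 15: leading byte 0xED = 11101101 → 3-byte char #5 = ED 95 98.
Offset 18: leading byte 0xF2 = 11110010 → 4-byte char #6 = F2 8B A5 B0.
Offset 22: leading byte 0xD3 = 11010011 → 2-byte char #7 = D3 84.
Leading byte 0xD3 = 11010011 matches 110xxxxx → 2-byte sequence.
Byte 1: 0xD3 = 11010011, payload 10011 (5 bits).
Byte 2: 0x84 = 10000100 (10xxxxxx ✓), payload 000100.
Concatenate: 10011000100 = 0x4C4 (11 bits → U+04C4).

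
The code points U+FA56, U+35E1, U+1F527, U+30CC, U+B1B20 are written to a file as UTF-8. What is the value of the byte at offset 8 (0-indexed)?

U+FA56 → 3-byte form EF A9 96 at offsets 0–2.
U+35E1 → 3-byte form E3 97 A1 at offsets 3–5.
U+1F527 → 4-byte form F0 9F 94 A7 at offsets 6–9.
Offset 8 falls in char 3's range; it's byte 3 of F0 9F 94 A7 = 0x94.

0x94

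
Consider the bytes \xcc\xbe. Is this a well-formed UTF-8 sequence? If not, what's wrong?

Leading byte 0xCC = 11001100 → 2-byte form.
Continuation bytes 0xBE=10111110 all match 10xxxxxx.
Decoded value 0x33E is ≥ 0x80 (shortest form) and not a surrogate.

valid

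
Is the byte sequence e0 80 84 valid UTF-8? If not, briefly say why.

invalid (overlong encoding)

Leading byte 0xE0 = 11100000 → 3-byte form.
Continuation bytes all match 10xxxxxx. Payload decodes to 0x4.
But 0x4 < 0x800, the minimum for a 3-byte sequence — this is an overlong encoding.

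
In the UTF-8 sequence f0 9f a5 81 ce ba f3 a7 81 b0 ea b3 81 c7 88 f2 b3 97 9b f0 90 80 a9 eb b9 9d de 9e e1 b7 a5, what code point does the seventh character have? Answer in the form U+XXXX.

U+10029

Offset 0: leading byte 0xF0 = 11110000 → 4-byte char #1 = F0 9F A5 81.
Offset 4: leading byte 0xCE = 11001110 → 2-byte char #2 = CE BA.
Offset 6: leading byte 0xF3 = 11110011 → 4-byte char #3 = F3 A7 81 B0.
Offset 10: leading byte 0xEA = 11101010 → 3-byte char #4 = EA B3 81.
Offset 13: leading byte 0xC7 = 11000111 → 2-byte char #5 = C7 88.
Offset 15: leading byte 0xF2 = 11110010 → 4-byte char #6 = F2 B3 97 9B.
Offset 19: leading byte 0xF0 = 11110000 → 4-byte char #7 = F0 90 80 A9.
Leading byte 0xF0 = 11110000 matches 11110xxx → 4-byte sequence.
Byte 1: 0xF0 = 11110000, payload 000 (3 bits).
Byte 2: 0x90 = 10010000 (10xxxxxx ✓), payload 010000.
Byte 3: 0x80 = 10000000 (10xxxxxx ✓), payload 000000.
Byte 4: 0xA9 = 10101001 (10xxxxxx ✓), payload 101001.
Concatenate: 000010000000000101001 = 0x10029 (21 bits → U+10029).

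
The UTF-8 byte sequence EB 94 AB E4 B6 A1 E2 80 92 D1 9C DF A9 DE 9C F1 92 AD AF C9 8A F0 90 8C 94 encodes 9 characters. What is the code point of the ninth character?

U+10314

Offset 0: leading byte 0xEB = 11101011 → 3-byte char #1 = EB 94 AB.
Offset 3: leading byte 0xE4 = 11100100 → 3-byte char #2 = E4 B6 A1.
Offset 6: leading byte 0xE2 = 11100010 → 3-byte char #3 = E2 80 92.
Offset 9: leading byte 0xD1 = 11010001 → 2-byte char #4 = D1 9C.
Offset 11: leading byte 0xDF = 11011111 → 2-byte char #5 = DF A9.
Offset 13: leading byte 0xDE = 11011110 → 2-byte char #6 = DE 9C.
Offset 15: leading byte 0xF1 = 11110001 → 4-byte char #7 = F1 92 AD AF.
Offset 19: leading byte 0xC9 = 11001001 → 2-byte char #8 = C9 8A.
Offset 21: leading byte 0xF0 = 11110000 → 4-byte char #9 = F0 90 8C 94.
Leading byte 0xF0 = 11110000 matches 11110xxx → 4-byte sequence.
Byte 1: 0xF0 = 11110000, payload 000 (3 bits).
Byte 2: 0x90 = 10010000 (10xxxxxx ✓), payload 010000.
Byte 3: 0x8C = 10001100 (10xxxxxx ✓), payload 001100.
Byte 4: 0x94 = 10010100 (10xxxxxx ✓), payload 010100.
Concatenate: 000010000001100010100 = 0x10314 (21 bits → U+10314).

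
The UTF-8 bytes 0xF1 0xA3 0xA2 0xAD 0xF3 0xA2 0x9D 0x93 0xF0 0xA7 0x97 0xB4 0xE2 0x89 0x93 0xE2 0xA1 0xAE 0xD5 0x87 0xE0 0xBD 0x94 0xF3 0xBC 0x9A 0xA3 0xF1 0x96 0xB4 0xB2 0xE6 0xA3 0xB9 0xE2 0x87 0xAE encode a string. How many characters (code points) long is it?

Byte at offset 0: 0xF1 = 11110001 → 4-byte char (#1). Advance 4.
Byte at offset 4: 0xF3 = 11110011 → 4-byte char (#2). Advance 4.
Byte at offset 8: 0xF0 = 11110000 → 4-byte char (#3). Advance 4.
Byte at offset 12: 0xE2 = 11100010 → 3-byte char (#4). Advance 3.
Byte at offset 15: 0xE2 = 11100010 → 3-byte char (#5). Advance 3.
Byte at offset 18: 0xD5 = 11010101 → 2-byte char (#6). Advance 2.
Byte at offset 20: 0xE0 = 11100000 → 3-byte char (#7). Advance 3.
Byte at offset 23: 0xF3 = 11110011 → 4-byte char (#8). Advance 4.
Byte at offset 27: 0xF1 = 11110001 → 4-byte char (#9). Advance 4.
Byte at offset 31: 0xE6 = 11100110 → 3-byte char (#10). Advance 3.
Byte at offset 34: 0xE2 = 11100010 → 3-byte char (#11). Advance 3.
Reached end at offset 37 after 11 code points.

11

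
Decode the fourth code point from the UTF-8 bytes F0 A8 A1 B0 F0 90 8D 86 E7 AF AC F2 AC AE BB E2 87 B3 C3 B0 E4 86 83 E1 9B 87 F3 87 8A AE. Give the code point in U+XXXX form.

U+ACBBB

Offset 0: leading byte 0xF0 = 11110000 → 4-byte char #1 = F0 A8 A1 B0.
Offset 4: leading byte 0xF0 = 11110000 → 4-byte char #2 = F0 90 8D 86.
Offset 8: leading byte 0xE7 = 11100111 → 3-byte char #3 = E7 AF AC.
Offset 11: leading byte 0xF2 = 11110010 → 4-byte char #4 = F2 AC AE BB.
Leading byte 0xF2 = 11110010 matches 11110xxx → 4-byte sequence.
Byte 1: 0xF2 = 11110010, payload 010 (3 bits).
Byte 2: 0xAC = 10101100 (10xxxxxx ✓), payload 101100.
Byte 3: 0xAE = 10101110 (10xxxxxx ✓), payload 101110.
Byte 4: 0xBB = 10111011 (10xxxxxx ✓), payload 111011.
Concatenate: 010101100101110111011 = 0xACBBB (21 bits → U+ACBBB).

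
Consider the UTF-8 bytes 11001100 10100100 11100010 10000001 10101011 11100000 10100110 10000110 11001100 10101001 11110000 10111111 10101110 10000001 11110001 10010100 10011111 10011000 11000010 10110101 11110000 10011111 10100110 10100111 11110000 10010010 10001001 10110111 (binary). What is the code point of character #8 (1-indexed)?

Offset 0: leading byte 0xCC = 11001100 → 2-byte char #1 = CC A4.
Offset 2: leading byte 0xE2 = 11100010 → 3-byte char #2 = E2 81 AB.
Offset 5: leading byte 0xE0 = 11100000 → 3-byte char #3 = E0 A6 86.
Offset 8: leading byte 0xCC = 11001100 → 2-byte char #4 = CC A9.
Offset 10: leading byte 0xF0 = 11110000 → 4-byte char #5 = F0 BF AE 81.
Offset 14: leading byte 0xF1 = 11110001 → 4-byte char #6 = F1 94 9F 98.
Offset 18: leading byte 0xC2 = 11000010 → 2-byte char #7 = C2 B5.
Offset 20: leading byte 0xF0 = 11110000 → 4-byte char #8 = F0 9F A6 A7.
Leading byte 0xF0 = 11110000 matches 11110xxx → 4-byte sequence.
Byte 1: 0xF0 = 11110000, payload 000 (3 bits).
Byte 2: 0x9F = 10011111 (10xxxxxx ✓), payload 011111.
Byte 3: 0xA6 = 10100110 (10xxxxxx ✓), payload 100110.
Byte 4: 0xA7 = 10100111 (10xxxxxx ✓), payload 100111.
Concatenate: 000011111100110100111 = 0x1F9A7 (21 bits → U+1F9A7).

U+1F9A7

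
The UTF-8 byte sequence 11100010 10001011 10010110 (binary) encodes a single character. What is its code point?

Leading byte 0xE2 = 11100010 matches 1110xxxx → 3-byte sequence.
Byte 1: 0xE2 = 11100010, payload 0010 (4 bits).
Byte 2: 0x8B = 10001011 (10xxxxxx ✓), payload 001011.
Byte 3: 0x96 = 10010110 (10xxxxxx ✓), payload 010110.
Concatenate: 0010001011010110 = 0x22D6 (16 bits → U+22D6).

U+22D6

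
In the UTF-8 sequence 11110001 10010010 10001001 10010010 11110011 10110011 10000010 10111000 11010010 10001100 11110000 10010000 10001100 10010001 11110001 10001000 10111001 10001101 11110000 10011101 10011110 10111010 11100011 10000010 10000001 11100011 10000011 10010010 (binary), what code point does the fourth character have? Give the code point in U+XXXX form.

U+10311

Offset 0: leading byte 0xF1 = 11110001 → 4-byte char #1 = F1 92 89 92.
Offset 4: leading byte 0xF3 = 11110011 → 4-byte char #2 = F3 B3 82 B8.
Offset 8: leading byte 0xD2 = 11010010 → 2-byte char #3 = D2 8C.
Offset 10: leading byte 0xF0 = 11110000 → 4-byte char #4 = F0 90 8C 91.
Leading byte 0xF0 = 11110000 matches 11110xxx → 4-byte sequence.
Byte 1: 0xF0 = 11110000, payload 000 (3 bits).
Byte 2: 0x90 = 10010000 (10xxxxxx ✓), payload 010000.
Byte 3: 0x8C = 10001100 (10xxxxxx ✓), payload 001100.
Byte 4: 0x91 = 10010001 (10xxxxxx ✓), payload 010001.
Concatenate: 000010000001100010001 = 0x10311 (21 bits → U+10311).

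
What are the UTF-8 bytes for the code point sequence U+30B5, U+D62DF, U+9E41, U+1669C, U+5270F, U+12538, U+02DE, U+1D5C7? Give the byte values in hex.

E3 82 B5 F3 96 8B 9F E9 B9 81 F0 96 9A 9C F1 92 9C 8F F0 92 94 B8 CB 9E F0 9D 97 87

U+30B5: 3-byte form → E3 82 B5.
U+D62DF: 4-byte form → F3 96 8B 9F.
U+9E41: 3-byte form → E9 B9 81.
U+1669C: 4-byte form → F0 96 9A 9C.
U+5270F: 4-byte form → F1 92 9C 8F.
U+12538: 4-byte form → F0 92 94 B8.
U+02DE: 2-byte form → CB 9E.
U+1D5C7: 4-byte form → F0 9D 97 87.
Concatenated (28 bytes): E3 82 B5 F3 96 8B 9F E9 B9 81 F0 96 9A 9C F1 92 9C 8F F0 92 94 B8 CB 9E F0 9D 97 87.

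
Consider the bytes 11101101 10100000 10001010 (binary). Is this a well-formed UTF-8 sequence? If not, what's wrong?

invalid (encodes a surrogate (U+D800–U+DFFF))

Structurally a 3-byte sequence; payload = 0xD80A.
But 0xD80A is in U+D800–U+DFFF, the surrogate range. Surrogates are not Unicode scalar values and are forbidden in UTF-8.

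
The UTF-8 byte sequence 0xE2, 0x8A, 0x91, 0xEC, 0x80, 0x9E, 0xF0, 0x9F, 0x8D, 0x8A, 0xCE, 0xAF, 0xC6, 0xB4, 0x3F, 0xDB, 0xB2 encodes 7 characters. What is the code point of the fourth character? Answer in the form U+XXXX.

U+03AF

Offset 0: leading byte 0xE2 = 11100010 → 3-byte char #1 = E2 8A 91.
Offset 3: leading byte 0xEC = 11101100 → 3-byte char #2 = EC 80 9E.
Offset 6: leading byte 0xF0 = 11110000 → 4-byte char #3 = F0 9F 8D 8A.
Offset 10: leading byte 0xCE = 11001110 → 2-byte char #4 = CE AF.
Leading byte 0xCE = 11001110 matches 110xxxxx → 2-byte sequence.
Byte 1: 0xCE = 11001110, payload 01110 (5 bits).
Byte 2: 0xAF = 10101111 (10xxxxxx ✓), payload 101111.
Concatenate: 01110101111 = 0x3AF (11 bits → U+03AF).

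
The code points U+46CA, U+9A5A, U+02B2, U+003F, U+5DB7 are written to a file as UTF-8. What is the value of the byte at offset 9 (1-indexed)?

0x3F

1-indexed offset 9 is 0-indexed offset 8.
U+46CA → 3-byte form E4 9B 8A at offsets 0–2.
U+9A5A → 3-byte form E9 A9 9A at offsets 3–5.
U+02B2 → 2-byte form CA B2 at offsets 6–7.
U+003F → 1-byte form 3F at offsets 8–8.
Offset 8 falls in char 4's range; it's byte 1 of 3F = 0x3F.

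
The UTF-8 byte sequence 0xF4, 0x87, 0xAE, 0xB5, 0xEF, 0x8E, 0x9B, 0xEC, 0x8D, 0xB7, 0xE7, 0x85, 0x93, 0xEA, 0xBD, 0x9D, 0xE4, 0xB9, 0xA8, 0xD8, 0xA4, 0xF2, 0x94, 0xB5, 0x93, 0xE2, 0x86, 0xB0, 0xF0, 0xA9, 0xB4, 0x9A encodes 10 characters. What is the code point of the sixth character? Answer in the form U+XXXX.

U+4E68

Offset 0: leading byte 0xF4 = 11110100 → 4-byte char #1 = F4 87 AE B5.
Offset 4: leading byte 0xEF = 11101111 → 3-byte char #2 = EF 8E 9B.
Offset 7: leading byte 0xEC = 11101100 → 3-byte char #3 = EC 8D B7.
Offset 10: leading byte 0xE7 = 11100111 → 3-byte char #4 = E7 85 93.
Offset 13: leading byte 0xEA = 11101010 → 3-byte char #5 = EA BD 9D.
Offset 16: leading byte 0xE4 = 11100100 → 3-byte char #6 = E4 B9 A8.
Leading byte 0xE4 = 11100100 matches 1110xxxx → 3-byte sequence.
Byte 1: 0xE4 = 11100100, payload 0100 (4 bits).
Byte 2: 0xB9 = 10111001 (10xxxxxx ✓), payload 111001.
Byte 3: 0xA8 = 10101000 (10xxxxxx ✓), payload 101000.
Concatenate: 0100111001101000 = 0x4E68 (16 bits → U+4E68).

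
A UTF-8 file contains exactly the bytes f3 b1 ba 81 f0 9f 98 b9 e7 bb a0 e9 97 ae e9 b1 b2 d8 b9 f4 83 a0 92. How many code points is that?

Byte at offset 0: 0xF3 = 11110011 → 4-byte char (#1). Advance 4.
Byte at offset 4: 0xF0 = 11110000 → 4-byte char (#2). Advance 4.
Byte at offset 8: 0xE7 = 11100111 → 3-byte char (#3). Advance 3.
Byte at offset 11: 0xE9 = 11101001 → 3-byte char (#4). Advance 3.
Byte at offset 14: 0xE9 = 11101001 → 3-byte char (#5). Advance 3.
Byte at offset 17: 0xD8 = 11011000 → 2-byte char (#6). Advance 2.
Byte at offset 19: 0xF4 = 11110100 → 4-byte char (#7). Advance 4.
Reached end at offset 23 after 7 code points.

7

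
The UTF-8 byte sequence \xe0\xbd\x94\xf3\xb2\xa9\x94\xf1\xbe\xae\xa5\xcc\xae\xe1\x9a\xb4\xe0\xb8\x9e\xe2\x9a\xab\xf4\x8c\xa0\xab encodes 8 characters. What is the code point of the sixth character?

Offset 0: leading byte 0xE0 = 11100000 → 3-byte char #1 = E0 BD 94.
Offset 3: leading byte 0xF3 = 11110011 → 4-byte char #2 = F3 B2 A9 94.
Offset 7: leading byte 0xF1 = 11110001 → 4-byte char #3 = F1 BE AE A5.
Offset 11: leading byte 0xCC = 11001100 → 2-byte char #4 = CC AE.
Offset 13: leading byte 0xE1 = 11100001 → 3-byte char #5 = E1 9A B4.
Offset 16: leading byte 0xE0 = 11100000 → 3-byte char #6 = E0 B8 9E.
Leading byte 0xE0 = 11100000 matches 1110xxxx → 3-byte sequence.
Byte 1: 0xE0 = 11100000, payload 0000 (4 bits).
Byte 2: 0xB8 = 10111000 (10xxxxxx ✓), payload 111000.
Byte 3: 0x9E = 10011110 (10xxxxxx ✓), payload 011110.
Concatenate: 0000111000011110 = 0xE1E (16 bits → U+0E1E).

U+0E1E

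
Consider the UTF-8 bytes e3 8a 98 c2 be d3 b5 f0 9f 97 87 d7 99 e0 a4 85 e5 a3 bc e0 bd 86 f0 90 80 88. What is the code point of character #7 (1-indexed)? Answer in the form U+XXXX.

Offset 0: leading byte 0xE3 = 11100011 → 3-byte char #1 = E3 8A 98.
Offset 3: leading byte 0xC2 = 11000010 → 2-byte char #2 = C2 BE.
Offset 5: leading byte 0xD3 = 11010011 → 2-byte char #3 = D3 B5.
Offset 7: leading byte 0xF0 = 11110000 → 4-byte char #4 = F0 9F 97 87.
Offset 11: leading byte 0xD7 = 11010111 → 2-byte char #5 = D7 99.
Offset 13: leading byte 0xE0 = 11100000 → 3-byte char #6 = E0 A4 85.
Offset 16: leading byte 0xE5 = 11100101 → 3-byte char #7 = E5 A3 BC.
Leading byte 0xE5 = 11100101 matches 1110xxxx → 3-byte sequence.
Byte 1: 0xE5 = 11100101, payload 0101 (4 bits).
Byte 2: 0xA3 = 10100011 (10xxxxxx ✓), payload 100011.
Byte 3: 0xBC = 10111100 (10xxxxxx ✓), payload 111100.
Concatenate: 0101100011111100 = 0x58FC (16 bits → U+58FC).

U+58FC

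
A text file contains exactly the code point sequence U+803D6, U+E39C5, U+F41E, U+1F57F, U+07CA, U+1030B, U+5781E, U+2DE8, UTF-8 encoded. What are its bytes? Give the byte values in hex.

U+803D6: 4-byte form → F2 80 8F 96.
U+E39C5: 4-byte form → F3 A3 A7 85.
U+F41E: 3-byte form → EF 90 9E.
U+1F57F: 4-byte form → F0 9F 95 BF.
U+07CA: 2-byte form → DF 8A.
U+1030B: 4-byte form → F0 90 8C 8B.
U+5781E: 4-byte form → F1 97 A0 9E.
U+2DE8: 3-byte form → E2 B7 A8.
Concatenated (28 bytes): F2 80 8F 96 F3 A3 A7 85 EF 90 9E F0 9F 95 BF DF 8A F0 90 8C 8B F1 97 A0 9E E2 B7 A8.

F2 80 8F 96 F3 A3 A7 85 EF 90 9E F0 9F 95 BF DF 8A F0 90 8C 8B F1 97 A0 9E E2 B7 A8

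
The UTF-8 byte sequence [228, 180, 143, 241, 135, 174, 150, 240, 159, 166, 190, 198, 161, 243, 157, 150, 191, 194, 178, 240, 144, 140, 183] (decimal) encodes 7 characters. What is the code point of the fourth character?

U+01A1

Offset 0: leading byte 0xE4 = 11100100 → 3-byte char #1 = E4 B4 8F.
Offset 3: leading byte 0xF1 = 11110001 → 4-byte char #2 = F1 87 AE 96.
Offset 7: leading byte 0xF0 = 11110000 → 4-byte char #3 = F0 9F A6 BE.
Offset 11: leading byte 0xC6 = 11000110 → 2-byte char #4 = C6 A1.
Leading byte 0xC6 = 11000110 matches 110xxxxx → 2-byte sequence.
Byte 1: 0xC6 = 11000110, payload 00110 (5 bits).
Byte 2: 0xA1 = 10100001 (10xxxxxx ✓), payload 100001.
Concatenate: 00110100001 = 0x1A1 (11 bits → U+01A1).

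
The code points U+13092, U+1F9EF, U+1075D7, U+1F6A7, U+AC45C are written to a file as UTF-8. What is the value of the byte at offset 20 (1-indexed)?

0x9C

1-indexed offset 20 is 0-indexed offset 19.
U+13092 → 4-byte form F0 93 82 92 at offsets 0–3.
U+1F9EF → 4-byte form F0 9F A7 AF at offsets 4–7.
U+1075D7 → 4-byte form F4 87 97 97 at offsets 8–11.
U+1F6A7 → 4-byte form F0 9F 9A A7 at offsets 12–15.
U+AC45C → 4-byte form F2 AC 91 9C at offsets 16–19.
Offset 19 falls in char 5's range; it's byte 4 of F2 AC 91 9C = 0x9C.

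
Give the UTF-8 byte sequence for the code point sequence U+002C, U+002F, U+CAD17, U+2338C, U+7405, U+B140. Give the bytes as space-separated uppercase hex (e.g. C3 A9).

2C 2F F3 8A B4 97 F0 A3 8E 8C E7 90 85 EB 85 80

U+002C: 1-byte form → 2C.
U+002F: 1-byte form → 2F.
U+CAD17: 4-byte form → F3 8A B4 97.
U+2338C: 4-byte form → F0 A3 8E 8C.
U+7405: 3-byte form → E7 90 85.
U+B140: 3-byte form → EB 85 80.
Concatenated (16 bytes): 2C 2F F3 8A B4 97 F0 A3 8E 8C E7 90 85 EB 85 80.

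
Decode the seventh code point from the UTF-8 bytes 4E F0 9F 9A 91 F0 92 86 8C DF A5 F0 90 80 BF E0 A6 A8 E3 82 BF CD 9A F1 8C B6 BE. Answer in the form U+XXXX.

Offset 0: leading byte 0x4E = 01001110 → 1-byte char #1 = 4E.
Offset 1: leading byte 0xF0 = 11110000 → 4-byte char #2 = F0 9F 9A 91.
Offset 5: leading byte 0xF0 = 11110000 → 4-byte char #3 = F0 92 86 8C.
Offset 9: leading byte 0xDF = 11011111 → 2-byte char #4 = DF A5.
Offset 11: leading byte 0xF0 = 11110000 → 4-byte char #5 = F0 90 80 BF.
Offset 15: leading byte 0xE0 = 11100000 → 3-byte char #6 = E0 A6 A8.
Offset 18: leading byte 0xE3 = 11100011 → 3-byte char #7 = E3 82 BF.
Leading byte 0xE3 = 11100011 matches 1110xxxx → 3-byte sequence.
Byte 1: 0xE3 = 11100011, payload 0011 (4 bits).
Byte 2: 0x82 = 10000010 (10xxxxxx ✓), payload 000010.
Byte 3: 0xBF = 10111111 (10xxxxxx ✓), payload 111111.
Concatenate: 0011000010111111 = 0x30BF (16 bits → U+30BF).

U+30BF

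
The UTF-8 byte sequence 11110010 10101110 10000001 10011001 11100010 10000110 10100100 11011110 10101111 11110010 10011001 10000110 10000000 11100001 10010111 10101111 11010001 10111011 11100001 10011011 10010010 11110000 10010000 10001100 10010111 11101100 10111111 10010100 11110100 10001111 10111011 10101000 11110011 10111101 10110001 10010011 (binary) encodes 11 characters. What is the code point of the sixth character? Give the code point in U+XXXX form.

Offset 0: leading byte 0xF2 = 11110010 → 4-byte char #1 = F2 AE 81 99.
Offset 4: leading byte 0xE2 = 11100010 → 3-byte char #2 = E2 86 A4.
Offset 7: leading byte 0xDE = 11011110 → 2-byte char #3 = DE AF.
Offset 9: leading byte 0xF2 = 11110010 → 4-byte char #4 = F2 99 86 80.
Offset 13: leading byte 0xE1 = 11100001 → 3-byte char #5 = E1 97 AF.
Offset 16: leading byte 0xD1 = 11010001 → 2-byte char #6 = D1 BB.
Leading byte 0xD1 = 11010001 matches 110xxxxx → 2-byte sequence.
Byte 1: 0xD1 = 11010001, payload 10001 (5 bits).
Byte 2: 0xBB = 10111011 (10xxxxxx ✓), payload 111011.
Concatenate: 10001111011 = 0x47B (11 bits → U+047B).

U+047B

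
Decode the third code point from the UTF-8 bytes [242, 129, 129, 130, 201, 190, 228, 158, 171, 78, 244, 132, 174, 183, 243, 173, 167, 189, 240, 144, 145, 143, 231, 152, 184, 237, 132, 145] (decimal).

Offset 0: leading byte 0xF2 = 11110010 → 4-byte char #1 = F2 81 81 82.
Offset 4: leading byte 0xC9 = 11001001 → 2-byte char #2 = C9 BE.
Offset 6: leading byte 0xE4 = 11100100 → 3-byte char #3 = E4 9E AB.
Leading byte 0xE4 = 11100100 matches 1110xxxx → 3-byte sequence.
Byte 1: 0xE4 = 11100100, payload 0100 (4 bits).
Byte 2: 0x9E = 10011110 (10xxxxxx ✓), payload 011110.
Byte 3: 0xAB = 10101011 (10xxxxxx ✓), payload 101011.
Concatenate: 0100011110101011 = 0x47AB (16 bits → U+47AB).

U+47AB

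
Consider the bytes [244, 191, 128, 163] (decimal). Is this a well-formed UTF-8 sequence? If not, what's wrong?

Leading byte 0xF4 = 11110100 → 4-byte form.
Payload = 0x13F023, which exceeds U+10FFFF, the maximum Unicode code point. (Leading bytes F5–FF, or F4 followed by ≥ 0x90, are invalid.)

invalid (encodes a value above U+10FFFF)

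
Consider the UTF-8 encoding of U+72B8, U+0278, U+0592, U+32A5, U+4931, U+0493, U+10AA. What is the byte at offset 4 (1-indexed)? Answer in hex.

1-indexed offset 4 is 0-indexed offset 3.
U+72B8 → 3-byte form E7 8A B8 at offsets 0–2.
U+0278 → 2-byte form C9 B8 at offsets 3–4.
Offset 3 falls in char 2's range; it's byte 1 of C9 B8 = 0xC9.

0xC9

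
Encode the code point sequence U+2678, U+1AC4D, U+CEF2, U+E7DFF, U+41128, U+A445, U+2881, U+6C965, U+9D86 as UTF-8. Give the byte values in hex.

E2 99 B8 F0 9A B1 8D EC BB B2 F3 A7 B7 BF F1 81 84 A8 EA 91 85 E2 A2 81 F1 AC A5 A5 E9 B6 86

U+2678: 3-byte form → E2 99 B8.
U+1AC4D: 4-byte form → F0 9A B1 8D.
U+CEF2: 3-byte form → EC BB B2.
U+E7DFF: 4-byte form → F3 A7 B7 BF.
U+41128: 4-byte form → F1 81 84 A8.
U+A445: 3-byte form → EA 91 85.
U+2881: 3-byte form → E2 A2 81.
U+6C965: 4-byte form → F1 AC A5 A5.
U+9D86: 3-byte form → E9 B6 86.
Concatenated (31 bytes): E2 99 B8 F0 9A B1 8D EC BB B2 F3 A7 B7 BF F1 81 84 A8 EA 91 85 E2 A2 81 F1 AC A5 A5 E9 B6 86.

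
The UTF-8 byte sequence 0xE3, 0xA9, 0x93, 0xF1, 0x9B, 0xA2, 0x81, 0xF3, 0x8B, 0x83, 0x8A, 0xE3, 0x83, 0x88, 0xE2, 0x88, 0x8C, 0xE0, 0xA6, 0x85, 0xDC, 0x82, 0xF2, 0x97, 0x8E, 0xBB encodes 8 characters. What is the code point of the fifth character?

U+220C

Offset 0: leading byte 0xE3 = 11100011 → 3-byte char #1 = E3 A9 93.
Offset 3: leading byte 0xF1 = 11110001 → 4-byte char #2 = F1 9B A2 81.
Offset 7: leading byte 0xF3 = 11110011 → 4-byte char #3 = F3 8B 83 8A.
Offset 11: leading byte 0xE3 = 11100011 → 3-byte char #4 = E3 83 88.
Offset 14: leading byte 0xE2 = 11100010 → 3-byte char #5 = E2 88 8C.
Leading byte 0xE2 = 11100010 matches 1110xxxx → 3-byte sequence.
Byte 1: 0xE2 = 11100010, payload 0010 (4 bits).
Byte 2: 0x88 = 10001000 (10xxxxxx ✓), payload 001000.
Byte 3: 0x8C = 10001100 (10xxxxxx ✓), payload 001100.
Concatenate: 0010001000001100 = 0x220C (16 bits → U+220C).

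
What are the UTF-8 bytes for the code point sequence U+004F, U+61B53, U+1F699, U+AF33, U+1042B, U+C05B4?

U+004F: 1-byte form → 4F.
U+61B53: 4-byte form → F1 A1 AD 93.
U+1F699: 4-byte form → F0 9F 9A 99.
U+AF33: 3-byte form → EA BC B3.
U+1042B: 4-byte form → F0 90 90 AB.
U+C05B4: 4-byte form → F3 80 96 B4.
Concatenated (20 bytes): 4F F1 A1 AD 93 F0 9F 9A 99 EA BC B3 F0 90 90 AB F3 80 96 B4.

4F F1 A1 AD 93 F0 9F 9A 99 EA BC B3 F0 90 90 AB F3 80 96 B4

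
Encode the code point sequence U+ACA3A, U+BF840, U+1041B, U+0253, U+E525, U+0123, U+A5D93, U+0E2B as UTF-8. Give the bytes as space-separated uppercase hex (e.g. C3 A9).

U+ACA3A: 4-byte form → F2 AC A8 BA.
U+BF840: 4-byte form → F2 BF A1 80.
U+1041B: 4-byte form → F0 90 90 9B.
U+0253: 2-byte form → C9 93.
U+E525: 3-byte form → EE 94 A5.
U+0123: 2-byte form → C4 A3.
U+A5D93: 4-byte form → F2 A5 B6 93.
U+0E2B: 3-byte form → E0 B8 AB.
Concatenated (26 bytes): F2 AC A8 BA F2 BF A1 80 F0 90 90 9B C9 93 EE 94 A5 C4 A3 F2 A5 B6 93 E0 B8 AB.

F2 AC A8 BA F2 BF A1 80 F0 90 90 9B C9 93 EE 94 A5 C4 A3 F2 A5 B6 93 E0 B8 AB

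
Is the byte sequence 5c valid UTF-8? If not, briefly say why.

valid

Leading byte 0x5C = 01011100 → 1-byte form.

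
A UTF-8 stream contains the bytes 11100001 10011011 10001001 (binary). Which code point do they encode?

Leading byte 0xE1 = 11100001 matches 1110xxxx → 3-byte sequence.
Byte 1: 0xE1 = 11100001, payload 0001 (4 bits).
Byte 2: 0x9B = 10011011 (10xxxxxx ✓), payload 011011.
Byte 3: 0x89 = 10001001 (10xxxxxx ✓), payload 001001.
Concatenate: 0001011011001001 = 0x16C9 (16 bits → U+16C9).

U+16C9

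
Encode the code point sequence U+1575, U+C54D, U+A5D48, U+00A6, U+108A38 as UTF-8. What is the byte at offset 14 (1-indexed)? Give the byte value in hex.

0x88

1-indexed offset 14 is 0-indexed offset 13.
U+1575 → 3-byte form E1 95 B5 at offsets 0–2.
U+C54D → 3-byte form EC 95 8D at offsets 3–5.
U+A5D48 → 4-byte form F2 A5 B5 88 at offsets 6–9.
U+00A6 → 2-byte form C2 A6 at offsets 10–11.
U+108A38 → 4-byte form F4 88 A8 B8 at offsets 12–15.
Offset 13 falls in char 5's range; it's byte 2 of F4 88 A8 B8 = 0x88.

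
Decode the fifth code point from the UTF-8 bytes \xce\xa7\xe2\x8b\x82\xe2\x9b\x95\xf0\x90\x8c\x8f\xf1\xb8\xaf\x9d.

Offset 0: leading byte 0xCE = 11001110 → 2-byte char #1 = CE A7.
Offset 2: leading byte 0xE2 = 11100010 → 3-byte char #2 = E2 8B 82.
Offset 5: leading byte 0xE2 = 11100010 → 3-byte char #3 = E2 9B 95.
Offset 8: leading byte 0xF0 = 11110000 → 4-byte char #4 = F0 90 8C 8F.
Offset 12: leading byte 0xF1 = 11110001 → 4-byte char #5 = F1 B8 AF 9D.
Leading byte 0xF1 = 11110001 matches 11110xxx → 4-byte sequence.
Byte 1: 0xF1 = 11110001, payload 001 (3 bits).
Byte 2: 0xB8 = 10111000 (10xxxxxx ✓), payload 111000.
Byte 3: 0xAF = 10101111 (10xxxxxx ✓), payload 101111.
Byte 4: 0x9D = 10011101 (10xxxxxx ✓), payload 011101.
Concatenate: 001111000101111011101 = 0x78BDD (21 bits → U+78BDD).

U+78BDD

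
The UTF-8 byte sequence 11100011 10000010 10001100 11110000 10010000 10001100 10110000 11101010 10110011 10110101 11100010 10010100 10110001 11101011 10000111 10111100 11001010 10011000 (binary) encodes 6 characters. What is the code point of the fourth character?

U+2531

Offset 0: leading byte 0xE3 = 11100011 → 3-byte char #1 = E3 82 8C.
Offset 3: leading byte 0xF0 = 11110000 → 4-byte char #2 = F0 90 8C B0.
Offset 7: leading byte 0xEA = 11101010 → 3-byte char #3 = EA B3 B5.
Offset 10: leading byte 0xE2 = 11100010 → 3-byte char #4 = E2 94 B1.
Leading byte 0xE2 = 11100010 matches 1110xxxx → 3-byte sequence.
Byte 1: 0xE2 = 11100010, payload 0010 (4 bits).
Byte 2: 0x94 = 10010100 (10xxxxxx ✓), payload 010100.
Byte 3: 0xB1 = 10110001 (10xxxxxx ✓), payload 110001.
Concatenate: 0010010100110001 = 0x2531 (16 bits → U+2531).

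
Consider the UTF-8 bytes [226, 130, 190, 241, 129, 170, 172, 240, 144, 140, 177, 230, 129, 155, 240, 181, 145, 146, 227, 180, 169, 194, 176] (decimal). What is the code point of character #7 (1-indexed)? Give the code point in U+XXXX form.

Offset 0: leading byte 0xE2 = 11100010 → 3-byte char #1 = E2 82 BE.
Offset 3: leading byte 0xF1 = 11110001 → 4-byte char #2 = F1 81 AA AC.
Offset 7: leading byte 0xF0 = 11110000 → 4-byte char #3 = F0 90 8C B1.
Offset 11: leading byte 0xE6 = 11100110 → 3-byte char #4 = E6 81 9B.
Offset 14: leading byte 0xF0 = 11110000 → 4-byte char #5 = F0 B5 91 92.
Offset 18: leading byte 0xE3 = 11100011 → 3-byte char #6 = E3 B4 A9.
Offset 21: leading byte 0xC2 = 11000010 → 2-byte char #7 = C2 B0.
Leading byte 0xC2 = 11000010 matches 110xxxxx → 2-byte sequence.
Byte 1: 0xC2 = 11000010, payload 00010 (5 bits).
Byte 2: 0xB0 = 10110000 (10xxxxxx ✓), payload 110000.
Concatenate: 00010110000 = 0xB0 (11 bits → U+00B0).

U+00B0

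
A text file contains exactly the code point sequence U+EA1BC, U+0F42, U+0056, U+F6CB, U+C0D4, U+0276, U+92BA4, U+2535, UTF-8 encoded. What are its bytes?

F3 AA 86 BC E0 BD 82 56 EF 9B 8B EC 83 94 C9 B6 F2 92 AE A4 E2 94 B5

U+EA1BC: 4-byte form → F3 AA 86 BC.
U+0F42: 3-byte form → E0 BD 82.
U+0056: 1-byte form → 56.
U+F6CB: 3-byte form → EF 9B 8B.
U+C0D4: 3-byte form → EC 83 94.
U+0276: 2-byte form → C9 B6.
U+92BA4: 4-byte form → F2 92 AE A4.
U+2535: 3-byte form → E2 94 B5.
Concatenated (23 bytes): F3 AA 86 BC E0 BD 82 56 EF 9B 8B EC 83 94 C9 B6 F2 92 AE A4 E2 94 B5.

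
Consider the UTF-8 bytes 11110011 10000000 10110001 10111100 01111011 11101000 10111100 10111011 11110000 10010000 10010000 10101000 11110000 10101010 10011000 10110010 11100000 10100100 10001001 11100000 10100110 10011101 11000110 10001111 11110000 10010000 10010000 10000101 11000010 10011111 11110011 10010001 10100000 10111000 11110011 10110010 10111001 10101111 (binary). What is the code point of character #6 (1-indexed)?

U+0909

Offset 0: leading byte 0xF3 = 11110011 → 4-byte char #1 = F3 80 B1 BC.
Offset 4: leading byte 0x7B = 01111011 → 1-byte char #2 = 7B.
Offset 5: leading byte 0xE8 = 11101000 → 3-byte char #3 = E8 BC BB.
Offset 8: leading byte 0xF0 = 11110000 → 4-byte char #4 = F0 90 90 A8.
Offset 12: leading byte 0xF0 = 11110000 → 4-byte char #5 = F0 AA 98 B2.
Offset 16: leading byte 0xE0 = 11100000 → 3-byte char #6 = E0 A4 89.
Leading byte 0xE0 = 11100000 matches 1110xxxx → 3-byte sequence.
Byte 1: 0xE0 = 11100000, payload 0000 (4 bits).
Byte 2: 0xA4 = 10100100 (10xxxxxx ✓), payload 100100.
Byte 3: 0x89 = 10001001 (10xxxxxx ✓), payload 001001.
Concatenate: 0000100100001001 = 0x909 (16 bits → U+0909).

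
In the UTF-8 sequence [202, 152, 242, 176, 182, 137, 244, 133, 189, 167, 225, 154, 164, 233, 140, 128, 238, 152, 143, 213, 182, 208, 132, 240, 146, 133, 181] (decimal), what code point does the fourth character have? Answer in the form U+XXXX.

Offset 0: leading byte 0xCA = 11001010 → 2-byte char #1 = CA 98.
Offset 2: leading byte 0xF2 = 11110010 → 4-byte char #2 = F2 B0 B6 89.
Offset 6: leading byte 0xF4 = 11110100 → 4-byte char #3 = F4 85 BD A7.
Offset 10: leading byte 0xE1 = 11100001 → 3-byte char #4 = E1 9A A4.
Leading byte 0xE1 = 11100001 matches 1110xxxx → 3-byte sequence.
Byte 1: 0xE1 = 11100001, payload 0001 (4 bits).
Byte 2: 0x9A = 10011010 (10xxxxxx ✓), payload 011010.
Byte 3: 0xA4 = 10100100 (10xxxxxx ✓), payload 100100.
Concatenate: 0001011010100100 = 0x16A4 (16 bits → U+16A4).

U+16A4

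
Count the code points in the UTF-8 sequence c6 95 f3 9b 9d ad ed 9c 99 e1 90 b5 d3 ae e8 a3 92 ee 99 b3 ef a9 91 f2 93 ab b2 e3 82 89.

Byte at offset 0: 0xC6 = 11000110 → 2-byte char (#1). Advance 2.
Byte at offset 2: 0xF3 = 11110011 → 4-byte char (#2). Advance 4.
Byte at offset 6: 0xED = 11101101 → 3-byte char (#3). Advance 3.
Byte at offset 9: 0xE1 = 11100001 → 3-byte char (#4). Advance 3.
Byte at offset 12: 0xD3 = 11010011 → 2-byte char (#5). Advance 2.
Byte at offset 14: 0xE8 = 11101000 → 3-byte char (#6). Advance 3.
Byte at offset 17: 0xEE = 11101110 → 3-byte char (#7). Advance 3.
Byte at offset 20: 0xEF = 11101111 → 3-byte char (#8). Advance 3.
Byte at offset 23: 0xF2 = 11110010 → 4-byte char (#9). Advance 4.
Byte at offset 27: 0xE3 = 11100011 → 3-byte char (#10). Advance 3.
Reached end at offset 30 after 10 code points.

10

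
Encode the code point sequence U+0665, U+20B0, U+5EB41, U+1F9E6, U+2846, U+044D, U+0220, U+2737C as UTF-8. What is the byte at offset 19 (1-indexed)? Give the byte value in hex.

0xC8

1-indexed offset 19 is 0-indexed offset 18.
U+0665 → 2-byte form D9 A5 at offsets 0–1.
U+20B0 → 3-byte form E2 82 B0 at offsets 2–4.
U+5EB41 → 4-byte form F1 9E AD 81 at offsets 5–8.
U+1F9E6 → 4-byte form F0 9F A7 A6 at offsets 9–12.
U+2846 → 3-byte form E2 A1 86 at offsets 13–15.
U+044D → 2-byte form D1 8D at offsets 16–17.
U+0220 → 2-byte form C8 A0 at offsets 18–19.
Offset 18 falls in char 7's range; it's byte 1 of C8 A0 = 0xC8.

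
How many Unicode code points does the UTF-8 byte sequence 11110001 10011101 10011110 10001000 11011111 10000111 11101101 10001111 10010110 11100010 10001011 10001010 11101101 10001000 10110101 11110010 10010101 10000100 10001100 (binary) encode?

6

Byte at offset 0: 0xF1 = 11110001 → 4-byte char (#1). Advance 4.
Byte at offset 4: 0xDF = 11011111 → 2-byte char (#2). Advance 2.
Byte at offset 6: 0xED = 11101101 → 3-byte char (#3). Advance 3.
Byte at offset 9: 0xE2 = 11100010 → 3-byte char (#4). Advance 3.
Byte at offset 12: 0xED = 11101101 → 3-byte char (#5). Advance 3.
Byte at offset 15: 0xF2 = 11110010 → 4-byte char (#6). Advance 4.
Reached end at offset 19 after 6 code points.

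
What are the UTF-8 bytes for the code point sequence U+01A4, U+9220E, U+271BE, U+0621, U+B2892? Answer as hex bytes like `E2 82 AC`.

C6 A4 F2 92 88 8E F0 A7 86 BE D8 A1 F2 B2 A2 92

U+01A4: 2-byte form → C6 A4.
U+9220E: 4-byte form → F2 92 88 8E.
U+271BE: 4-byte form → F0 A7 86 BE.
U+0621: 2-byte form → D8 A1.
U+B2892: 4-byte form → F2 B2 A2 92.
Concatenated (16 bytes): C6 A4 F2 92 88 8E F0 A7 86 BE D8 A1 F2 B2 A2 92.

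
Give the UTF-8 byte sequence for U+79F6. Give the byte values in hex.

E7 A7 B6

U+79F6 = 0x79F6 = 31222 decimal. In range U+0800–U+FFFF → 3-byte form: 1110xxxx 10xxxxxx 10xxxxxx.
Binary (16 bits): 0111100111110110.
Split 4+6+6: 0111 | 100111 | 110110.
Byte 1: 11100111 = 0xE7.
Byte 2: 10100111 = 0xA7.
Byte 3: 10110110 = 0xB6.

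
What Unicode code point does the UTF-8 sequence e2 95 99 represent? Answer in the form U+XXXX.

U+2559

Leading byte 0xE2 = 11100010 matches 1110xxxx → 3-byte sequence.
Byte 1: 0xE2 = 11100010, payload 0010 (4 bits).
Byte 2: 0x95 = 10010101 (10xxxxxx ✓), payload 010101.
Byte 3: 0x99 = 10011001 (10xxxxxx ✓), payload 011001.
Concatenate: 0010010101011001 = 0x2559 (16 bits → U+2559).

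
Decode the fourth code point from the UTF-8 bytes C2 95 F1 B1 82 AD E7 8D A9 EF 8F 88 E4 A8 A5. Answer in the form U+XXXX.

Offset 0: leading byte 0xC2 = 11000010 → 2-byte char #1 = C2 95.
Offset 2: leading byte 0xF1 = 11110001 → 4-byte char #2 = F1 B1 82 AD.
Offset 6: leading byte 0xE7 = 11100111 → 3-byte char #3 = E7 8D A9.
Offset 9: leading byte 0xEF = 11101111 → 3-byte char #4 = EF 8F 88.
Leading byte 0xEF = 11101111 matches 1110xxxx → 3-byte sequence.
Byte 1: 0xEF = 11101111, payload 1111 (4 bits).
Byte 2: 0x8F = 10001111 (10xxxxxx ✓), payload 001111.
Byte 3: 0x88 = 10001000 (10xxxxxx ✓), payload 001000.
Concatenate: 1111001111001000 = 0xF3C8 (16 bits → U+F3C8).

U+F3C8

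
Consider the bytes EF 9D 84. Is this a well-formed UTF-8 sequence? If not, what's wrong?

valid

Leading byte 0xEF = 11101111 → 3-byte form.
Continuation bytes 0x9D=10011101, 0x84=10000100 all match 10xxxxxx.
Decoded value 0xF744 is ≥ 0x800 (shortest form) and not a surrogate.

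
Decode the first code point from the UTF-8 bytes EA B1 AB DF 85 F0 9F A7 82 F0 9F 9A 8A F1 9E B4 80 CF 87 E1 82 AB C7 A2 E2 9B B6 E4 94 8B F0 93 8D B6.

U+AC6B

Offset 0: leading byte 0xEA = 11101010 → 3-byte char #1 = EA B1 AB.
Leading byte 0xEA = 11101010 matches 1110xxxx → 3-byte sequence.
Byte 1: 0xEA = 11101010, payload 1010 (4 bits).
Byte 2: 0xB1 = 10110001 (10xxxxxx ✓), payload 110001.
Byte 3: 0xAB = 10101011 (10xxxxxx ✓), payload 101011.
Concatenate: 1010110001101011 = 0xAC6B (16 bits → U+AC6B).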